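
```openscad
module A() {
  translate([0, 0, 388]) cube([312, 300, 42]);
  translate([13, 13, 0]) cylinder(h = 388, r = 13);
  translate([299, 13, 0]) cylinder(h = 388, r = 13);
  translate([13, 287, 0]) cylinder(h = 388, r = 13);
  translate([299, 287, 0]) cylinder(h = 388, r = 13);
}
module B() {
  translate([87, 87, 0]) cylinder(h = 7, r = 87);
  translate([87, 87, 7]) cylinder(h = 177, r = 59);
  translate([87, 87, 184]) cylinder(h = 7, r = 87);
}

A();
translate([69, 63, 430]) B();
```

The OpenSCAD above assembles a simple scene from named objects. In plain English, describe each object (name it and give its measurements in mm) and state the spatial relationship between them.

A is a simple wooden stool: a rectangular seat 312 mm (x) by 300 mm (y), 42 mm thick, top face at z = 430 mm, on four round legs, each 26 mm in diameter. The legs rest on z = 0, each leg's axis is inset half a diameter from the nearest pair of seat edges (so the leg's bounding box is flush with the corner).

B is a spool: two coaxial disc flanges of radius 87 mm and thickness 7 mm, joined by a core cylinder of radius 59 mm and height 177 mm. The lower flange rests on z = 0 and the three cylinders share a vertical axis.

The spool is on top of the stool, centred.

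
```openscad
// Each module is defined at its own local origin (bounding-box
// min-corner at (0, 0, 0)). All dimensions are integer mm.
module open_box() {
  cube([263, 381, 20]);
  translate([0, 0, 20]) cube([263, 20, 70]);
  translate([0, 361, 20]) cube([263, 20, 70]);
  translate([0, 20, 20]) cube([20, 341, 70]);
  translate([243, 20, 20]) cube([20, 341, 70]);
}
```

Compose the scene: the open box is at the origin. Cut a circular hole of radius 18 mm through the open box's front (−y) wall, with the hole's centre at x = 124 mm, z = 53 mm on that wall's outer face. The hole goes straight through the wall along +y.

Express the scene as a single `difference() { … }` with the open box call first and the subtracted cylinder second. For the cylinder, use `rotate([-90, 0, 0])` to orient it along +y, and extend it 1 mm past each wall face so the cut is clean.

difference() {
  open_box();
  translate([124, -1, 53]) rotate([-90, 0, 0]) cylinder(h = 22, r = 18);
}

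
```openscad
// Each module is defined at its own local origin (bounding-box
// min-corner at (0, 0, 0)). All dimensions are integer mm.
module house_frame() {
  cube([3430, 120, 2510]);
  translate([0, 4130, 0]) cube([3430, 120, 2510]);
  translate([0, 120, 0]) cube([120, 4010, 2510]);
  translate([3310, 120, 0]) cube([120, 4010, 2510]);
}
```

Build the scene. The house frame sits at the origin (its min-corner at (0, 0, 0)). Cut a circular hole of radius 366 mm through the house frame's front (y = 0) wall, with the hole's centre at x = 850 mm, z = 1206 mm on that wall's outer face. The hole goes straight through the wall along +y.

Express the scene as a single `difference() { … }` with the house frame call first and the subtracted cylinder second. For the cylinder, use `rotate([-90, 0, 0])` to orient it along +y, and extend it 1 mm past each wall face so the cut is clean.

difference() {
  house_frame();
  translate([850, -1, 1206]) rotate([-90, 0, 0]) cylinder(h = 122, r = 366);
}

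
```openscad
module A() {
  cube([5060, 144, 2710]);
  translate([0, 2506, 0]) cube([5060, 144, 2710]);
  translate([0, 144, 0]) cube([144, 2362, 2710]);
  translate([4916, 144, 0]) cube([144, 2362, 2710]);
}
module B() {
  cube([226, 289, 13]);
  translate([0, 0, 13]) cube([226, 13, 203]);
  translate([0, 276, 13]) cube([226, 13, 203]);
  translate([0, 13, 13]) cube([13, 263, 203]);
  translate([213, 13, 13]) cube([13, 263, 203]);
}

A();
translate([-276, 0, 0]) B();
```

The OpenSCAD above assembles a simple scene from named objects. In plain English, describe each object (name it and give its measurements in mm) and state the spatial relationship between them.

A is the wall frame of a small rectangular building: four walls, each 2710 mm tall and 144 mm thick, enclosing a footprint 5060 mm (x) by 2650 mm (y) outside-to-outside, with no floor or roof. The front and back walls (the −y and +y sides) span the full width; the two side walls fit between them.

B is an open-topped rectangular box: outside dimensions 226×289×216 mm, with a uniform wall and base thickness of 13 mm. The base is a full 226×289 slab on the floor; four walls sit on top of the base. The front and back walls (the −y and +y sides) span the full width; the two side walls fit between them.

The open box is on the floor beside the house frame on its −x side.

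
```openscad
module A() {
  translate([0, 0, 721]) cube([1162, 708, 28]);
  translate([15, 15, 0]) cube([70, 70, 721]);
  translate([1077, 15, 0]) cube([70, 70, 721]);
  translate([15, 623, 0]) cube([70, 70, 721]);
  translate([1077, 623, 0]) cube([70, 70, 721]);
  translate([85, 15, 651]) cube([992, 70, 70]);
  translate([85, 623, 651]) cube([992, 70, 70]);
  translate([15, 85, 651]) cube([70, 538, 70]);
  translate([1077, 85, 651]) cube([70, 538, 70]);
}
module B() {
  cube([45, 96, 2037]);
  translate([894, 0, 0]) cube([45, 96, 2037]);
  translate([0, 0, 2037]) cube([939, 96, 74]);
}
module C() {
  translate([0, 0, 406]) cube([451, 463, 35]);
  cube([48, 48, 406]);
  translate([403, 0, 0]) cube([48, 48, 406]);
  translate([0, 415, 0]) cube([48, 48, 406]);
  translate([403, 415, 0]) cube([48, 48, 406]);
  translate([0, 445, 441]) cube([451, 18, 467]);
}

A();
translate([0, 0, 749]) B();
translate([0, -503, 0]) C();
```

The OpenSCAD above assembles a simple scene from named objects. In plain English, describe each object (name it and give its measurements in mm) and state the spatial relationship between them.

A is a table: top 1162 mm (x) × 708 mm (y), 28 mm thick, upper face at z = 749 mm, on four 70×70 mm square legs, each inset 15 mm from the nearest pair of top edges, running from z = 0 to the bottom of the top. Four apron rails, 70 mm thick and 70 mm tall, run between adjacent legs with their top edges flush with the underside of the top and their outer faces flush with the legs' outer faces.

B is a rectangular door frame: two vertical jambs of 45×96 mm section, 2037 mm tall, with a clear opening 849 mm wide between their inner faces. A header 74 mm tall and 96 mm deep lies on top of the jambs and spans the full outside width.

C is a chair. The seat is a 451×463×35 mm slab with its top at z = 441 mm, on four 48×48 mm corner legs (flush with the seat edges, standing on z = 0). A flat backrest 18 mm thick, 467 mm tall, spans the full seat width and rises from the seat top along its +y edge, rear face flush with the rear of the seat.

The door frame is on top of the table. The chair is on the floor beside the table on its −y side.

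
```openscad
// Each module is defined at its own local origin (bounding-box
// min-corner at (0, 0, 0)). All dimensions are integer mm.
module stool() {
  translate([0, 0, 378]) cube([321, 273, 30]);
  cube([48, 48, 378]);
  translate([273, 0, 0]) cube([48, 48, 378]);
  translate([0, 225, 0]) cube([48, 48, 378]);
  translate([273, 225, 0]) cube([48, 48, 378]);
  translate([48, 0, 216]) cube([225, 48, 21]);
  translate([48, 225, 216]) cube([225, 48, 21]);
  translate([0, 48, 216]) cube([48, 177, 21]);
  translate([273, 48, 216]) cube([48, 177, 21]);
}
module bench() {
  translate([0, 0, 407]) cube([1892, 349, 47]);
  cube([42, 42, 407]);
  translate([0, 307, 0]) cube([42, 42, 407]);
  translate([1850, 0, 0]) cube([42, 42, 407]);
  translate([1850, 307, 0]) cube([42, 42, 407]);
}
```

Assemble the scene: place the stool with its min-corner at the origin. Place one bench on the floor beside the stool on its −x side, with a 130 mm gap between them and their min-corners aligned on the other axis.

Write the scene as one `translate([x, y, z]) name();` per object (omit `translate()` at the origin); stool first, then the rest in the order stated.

stool();
translate([-2022, 0, 0]) bench();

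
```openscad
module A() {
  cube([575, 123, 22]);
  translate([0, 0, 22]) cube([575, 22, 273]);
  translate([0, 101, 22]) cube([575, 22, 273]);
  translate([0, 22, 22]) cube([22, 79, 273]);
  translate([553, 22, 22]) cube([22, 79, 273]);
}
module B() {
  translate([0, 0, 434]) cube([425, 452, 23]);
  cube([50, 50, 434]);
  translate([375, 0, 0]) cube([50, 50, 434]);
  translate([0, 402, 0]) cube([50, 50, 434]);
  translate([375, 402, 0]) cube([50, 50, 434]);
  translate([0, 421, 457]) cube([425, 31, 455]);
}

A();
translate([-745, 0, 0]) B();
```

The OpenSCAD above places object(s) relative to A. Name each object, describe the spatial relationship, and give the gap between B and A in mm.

The chair's nearest face is 320 mm from the open box's −x face.

A is an open box. B is a chair. The chair is on the floor beside the open box on its −x side. The gap between the chair and the open box is 320 mm.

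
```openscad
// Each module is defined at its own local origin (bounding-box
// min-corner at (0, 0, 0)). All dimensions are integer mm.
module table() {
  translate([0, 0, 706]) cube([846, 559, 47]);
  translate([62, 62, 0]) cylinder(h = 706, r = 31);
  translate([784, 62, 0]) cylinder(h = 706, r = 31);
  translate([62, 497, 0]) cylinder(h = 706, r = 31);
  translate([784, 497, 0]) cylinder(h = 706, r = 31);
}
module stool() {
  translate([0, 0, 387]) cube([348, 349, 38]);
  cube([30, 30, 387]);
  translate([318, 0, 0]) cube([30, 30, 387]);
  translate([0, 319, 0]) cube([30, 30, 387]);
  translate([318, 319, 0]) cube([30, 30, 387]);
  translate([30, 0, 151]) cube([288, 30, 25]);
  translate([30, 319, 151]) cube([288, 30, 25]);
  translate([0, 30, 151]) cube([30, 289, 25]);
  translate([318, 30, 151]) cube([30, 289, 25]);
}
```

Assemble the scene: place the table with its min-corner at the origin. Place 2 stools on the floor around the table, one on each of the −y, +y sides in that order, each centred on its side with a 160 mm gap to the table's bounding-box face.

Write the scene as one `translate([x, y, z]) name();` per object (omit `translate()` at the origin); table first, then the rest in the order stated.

table();
translate([249, -509, 0]) stool();
translate([249, 719, 0]) stool();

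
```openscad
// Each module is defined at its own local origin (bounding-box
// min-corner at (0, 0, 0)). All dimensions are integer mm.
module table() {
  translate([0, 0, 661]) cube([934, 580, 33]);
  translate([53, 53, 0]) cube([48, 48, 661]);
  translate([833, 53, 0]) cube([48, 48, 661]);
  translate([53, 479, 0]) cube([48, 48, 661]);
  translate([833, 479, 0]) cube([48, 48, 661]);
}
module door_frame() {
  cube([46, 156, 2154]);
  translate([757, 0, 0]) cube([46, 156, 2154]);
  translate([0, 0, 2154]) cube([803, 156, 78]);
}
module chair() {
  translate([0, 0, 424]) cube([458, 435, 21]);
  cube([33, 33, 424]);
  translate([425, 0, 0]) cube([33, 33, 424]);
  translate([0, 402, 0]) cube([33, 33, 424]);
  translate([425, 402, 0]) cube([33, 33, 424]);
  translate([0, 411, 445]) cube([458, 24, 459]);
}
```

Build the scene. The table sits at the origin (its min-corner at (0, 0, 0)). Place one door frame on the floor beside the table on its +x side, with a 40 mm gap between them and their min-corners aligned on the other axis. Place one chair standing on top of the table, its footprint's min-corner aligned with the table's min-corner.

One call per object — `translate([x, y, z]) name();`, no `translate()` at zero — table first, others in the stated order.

table();
translate([974, 0, 0]) door_frame();
translate([0, 0, 694]) chair();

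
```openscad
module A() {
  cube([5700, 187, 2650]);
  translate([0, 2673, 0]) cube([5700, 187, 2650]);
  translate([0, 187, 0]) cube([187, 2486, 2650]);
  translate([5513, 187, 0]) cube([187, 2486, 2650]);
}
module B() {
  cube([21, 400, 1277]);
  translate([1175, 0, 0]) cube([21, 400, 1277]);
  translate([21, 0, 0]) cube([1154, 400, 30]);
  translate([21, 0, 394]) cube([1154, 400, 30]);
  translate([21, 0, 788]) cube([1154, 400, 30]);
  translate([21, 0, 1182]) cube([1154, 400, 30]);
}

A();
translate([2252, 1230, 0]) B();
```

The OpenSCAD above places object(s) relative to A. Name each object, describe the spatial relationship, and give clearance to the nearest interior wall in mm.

Clearances: x = 2065, y = 1043; minimum 1043 mm.

A is a house frame. B is a bookshelf. The bookshelf sits inside the house frame, centred. The clearance to the nearest interior wall is 1043 mm.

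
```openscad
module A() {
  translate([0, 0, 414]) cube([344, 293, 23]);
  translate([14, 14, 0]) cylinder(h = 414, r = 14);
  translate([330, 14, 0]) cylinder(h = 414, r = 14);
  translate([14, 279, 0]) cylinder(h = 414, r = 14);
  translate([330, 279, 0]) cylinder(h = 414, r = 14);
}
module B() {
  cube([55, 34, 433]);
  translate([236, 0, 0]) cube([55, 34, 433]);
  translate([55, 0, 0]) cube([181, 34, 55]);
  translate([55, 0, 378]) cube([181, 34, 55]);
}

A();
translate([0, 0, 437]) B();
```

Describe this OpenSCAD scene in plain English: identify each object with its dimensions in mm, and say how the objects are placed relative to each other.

A is a four-legged stool. The seat is a 344×293×23 mm slab whose top surface is at z = 437 mm; four round legs, each 28 mm in diameter, run from the floor (z = 0) to the underside of the seat, each leg's axis is inset half a diameter from the nearest pair of seat edges (so the leg's bounding box is flush with the corner).

B is a picture frame with a 181×323 mm rectangular opening (x by z) and a uniform 55 mm border on every side. Frame depth is 34 mm along y. It is built from two vertical stiles running the full outside height and two horizontal rails spanning the gap between the stiles.

The picture frame is on top of the stool.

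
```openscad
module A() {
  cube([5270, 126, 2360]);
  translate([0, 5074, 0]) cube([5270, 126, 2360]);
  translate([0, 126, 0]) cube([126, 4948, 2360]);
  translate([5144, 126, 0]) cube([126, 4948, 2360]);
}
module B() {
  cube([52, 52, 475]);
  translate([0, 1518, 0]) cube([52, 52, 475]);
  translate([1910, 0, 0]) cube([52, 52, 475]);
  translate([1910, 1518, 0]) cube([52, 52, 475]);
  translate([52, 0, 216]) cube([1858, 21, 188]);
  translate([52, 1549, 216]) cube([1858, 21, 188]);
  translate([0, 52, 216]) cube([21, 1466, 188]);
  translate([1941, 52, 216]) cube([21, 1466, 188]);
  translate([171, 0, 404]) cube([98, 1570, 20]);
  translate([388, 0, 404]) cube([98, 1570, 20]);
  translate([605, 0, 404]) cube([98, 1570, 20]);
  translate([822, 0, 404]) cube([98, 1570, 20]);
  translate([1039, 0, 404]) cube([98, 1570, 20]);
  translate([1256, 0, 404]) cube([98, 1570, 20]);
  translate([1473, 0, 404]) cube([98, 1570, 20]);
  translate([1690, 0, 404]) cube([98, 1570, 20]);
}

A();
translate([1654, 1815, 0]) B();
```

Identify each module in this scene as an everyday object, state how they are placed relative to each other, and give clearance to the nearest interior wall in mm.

Clearances: x = 1528, y = 1689; minimum 1528 mm.

A is a house frame. B is a bed frame. The bed frame sits inside the house frame, centred. The clearance to the nearest interior wall is 1528 mm.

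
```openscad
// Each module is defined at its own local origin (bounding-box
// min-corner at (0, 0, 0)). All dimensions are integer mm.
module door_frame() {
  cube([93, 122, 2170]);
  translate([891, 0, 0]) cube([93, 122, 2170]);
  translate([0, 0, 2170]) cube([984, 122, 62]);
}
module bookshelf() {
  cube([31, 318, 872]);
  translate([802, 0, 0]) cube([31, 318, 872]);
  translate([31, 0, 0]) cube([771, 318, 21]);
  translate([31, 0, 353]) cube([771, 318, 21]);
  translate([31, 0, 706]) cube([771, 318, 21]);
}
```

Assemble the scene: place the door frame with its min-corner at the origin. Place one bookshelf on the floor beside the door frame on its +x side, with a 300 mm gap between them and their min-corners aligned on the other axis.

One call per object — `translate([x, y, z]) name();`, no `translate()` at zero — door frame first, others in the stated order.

door_frame();
translate([1284, 0, 0]) bookshelf();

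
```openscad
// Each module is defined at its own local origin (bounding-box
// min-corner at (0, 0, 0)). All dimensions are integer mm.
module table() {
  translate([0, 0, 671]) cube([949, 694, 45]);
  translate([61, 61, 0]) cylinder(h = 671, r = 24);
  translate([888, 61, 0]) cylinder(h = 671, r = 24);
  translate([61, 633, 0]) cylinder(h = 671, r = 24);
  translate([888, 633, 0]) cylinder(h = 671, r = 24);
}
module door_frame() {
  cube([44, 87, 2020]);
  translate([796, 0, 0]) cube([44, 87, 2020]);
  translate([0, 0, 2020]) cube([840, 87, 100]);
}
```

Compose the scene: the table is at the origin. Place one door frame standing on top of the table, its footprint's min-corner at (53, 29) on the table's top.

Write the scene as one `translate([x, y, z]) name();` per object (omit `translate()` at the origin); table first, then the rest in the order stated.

table();
translate([53, 29, 716]) door_frame();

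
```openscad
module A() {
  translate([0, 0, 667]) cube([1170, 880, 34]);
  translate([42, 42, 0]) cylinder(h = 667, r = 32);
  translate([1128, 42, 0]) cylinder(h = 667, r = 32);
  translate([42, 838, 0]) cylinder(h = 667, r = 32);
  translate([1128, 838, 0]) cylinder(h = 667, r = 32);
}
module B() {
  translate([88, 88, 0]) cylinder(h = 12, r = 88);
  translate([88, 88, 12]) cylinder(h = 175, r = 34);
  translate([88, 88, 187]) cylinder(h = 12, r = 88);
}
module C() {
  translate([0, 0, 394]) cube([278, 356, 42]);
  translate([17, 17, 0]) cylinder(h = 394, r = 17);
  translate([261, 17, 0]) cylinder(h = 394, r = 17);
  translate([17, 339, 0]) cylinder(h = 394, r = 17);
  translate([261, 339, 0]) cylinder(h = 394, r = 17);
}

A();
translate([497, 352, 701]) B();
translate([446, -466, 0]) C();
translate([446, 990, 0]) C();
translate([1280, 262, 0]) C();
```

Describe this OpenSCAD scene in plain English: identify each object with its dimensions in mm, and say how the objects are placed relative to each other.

A is a rectangular dining table. The top is 1170×880×34 mm with its upper surface at z = 701 mm. It stands on four round legs of 64 mm diameter, each leg's bounding box inset 10 mm from the nearest pair of top edges, running from the floor to the underside of the top.

B is a spool: two coaxial disc flanges of radius 88 mm and thickness 12 mm, joined by a core cylinder of radius 34 mm and height 175 mm. The lower flange rests on z = 0 and the three cylinders share a vertical axis.

C is a four-legged stool. The seat is a 278×356×42 mm slab whose top surface is at z = 436 mm; four round legs, each 34 mm in diameter, run from the floor (z = 0) to the underside of the seat, each leg's axis is inset half a diameter from the nearest pair of seat edges (so the leg's bounding box is flush with the corner).

The spool is on top of the table, centred. Three stools sit around the table at the −y, +y, +x sides.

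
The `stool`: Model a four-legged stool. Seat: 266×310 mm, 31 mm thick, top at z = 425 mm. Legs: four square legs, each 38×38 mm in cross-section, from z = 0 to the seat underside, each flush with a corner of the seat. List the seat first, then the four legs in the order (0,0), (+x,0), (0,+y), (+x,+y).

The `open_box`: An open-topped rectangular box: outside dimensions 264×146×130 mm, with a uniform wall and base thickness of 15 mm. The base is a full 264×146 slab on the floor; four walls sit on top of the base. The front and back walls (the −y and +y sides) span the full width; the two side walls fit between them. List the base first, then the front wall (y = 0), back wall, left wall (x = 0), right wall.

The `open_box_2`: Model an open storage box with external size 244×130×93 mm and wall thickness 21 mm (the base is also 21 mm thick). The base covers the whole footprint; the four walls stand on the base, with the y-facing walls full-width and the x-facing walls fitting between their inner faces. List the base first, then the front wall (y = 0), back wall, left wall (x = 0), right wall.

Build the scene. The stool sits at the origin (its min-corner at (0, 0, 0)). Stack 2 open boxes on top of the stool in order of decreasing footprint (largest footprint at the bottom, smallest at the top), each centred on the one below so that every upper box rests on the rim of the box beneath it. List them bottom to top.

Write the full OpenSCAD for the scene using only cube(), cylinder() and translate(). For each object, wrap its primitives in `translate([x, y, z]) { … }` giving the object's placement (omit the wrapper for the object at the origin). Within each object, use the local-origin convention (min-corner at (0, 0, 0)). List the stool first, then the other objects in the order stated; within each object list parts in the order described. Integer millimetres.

translate([0, 0, 394]) cube([266, 310, 31]);
cube([38, 38, 394]);
translate([228, 0, 0]) cube([38, 38, 394]);
translate([0, 272, 0]) cube([38, 38, 394]);
translate([228, 272, 0]) cube([38, 38, 394]);
translate([1, 82, 425]) {
  cube([264, 146, 15]);
  translate([0, 0, 15]) cube([264, 15, 115]);
  translate([0, 131, 15]) cube([264, 15, 115]);
  translate([0, 15, 15]) cube([15, 116, 115]);
  translate([249, 15, 15]) cube([15, 116, 115]);
}
translate([11, 90, 555]) {
  cube([244, 130, 21]);
  translate([0, 0, 21]) cube([244, 21, 72]);
  translate([0, 109, 21]) cube([244, 21, 72]);
  translate([0, 21, 21]) cube([21, 88, 72]);
  translate([223, 21, 21]) cube([21, 88, 72]);
}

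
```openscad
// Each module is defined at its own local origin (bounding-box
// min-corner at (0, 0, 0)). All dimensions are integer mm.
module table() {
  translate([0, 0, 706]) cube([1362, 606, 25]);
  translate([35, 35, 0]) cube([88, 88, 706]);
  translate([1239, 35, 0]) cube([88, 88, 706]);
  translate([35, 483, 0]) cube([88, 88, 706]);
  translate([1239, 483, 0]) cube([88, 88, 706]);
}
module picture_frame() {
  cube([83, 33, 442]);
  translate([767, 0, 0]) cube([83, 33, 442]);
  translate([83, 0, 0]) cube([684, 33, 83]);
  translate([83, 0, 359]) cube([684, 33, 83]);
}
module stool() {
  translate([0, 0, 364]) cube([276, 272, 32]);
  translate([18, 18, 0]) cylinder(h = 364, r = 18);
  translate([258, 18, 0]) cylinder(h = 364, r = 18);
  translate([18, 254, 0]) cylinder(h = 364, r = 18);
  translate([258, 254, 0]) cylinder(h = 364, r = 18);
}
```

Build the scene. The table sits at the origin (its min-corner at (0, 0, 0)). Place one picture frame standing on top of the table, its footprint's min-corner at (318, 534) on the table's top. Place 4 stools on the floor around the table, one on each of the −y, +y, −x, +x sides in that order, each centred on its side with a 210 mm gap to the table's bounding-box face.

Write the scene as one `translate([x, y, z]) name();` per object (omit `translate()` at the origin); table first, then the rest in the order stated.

table();
translate([318, 534, 731]) picture_frame();
translate([543, -482, 0]) stool();
translate([543, 816, 0]) stool();
translate([-486, 167, 0]) stool();
translate([1572, 167, 0]) stool();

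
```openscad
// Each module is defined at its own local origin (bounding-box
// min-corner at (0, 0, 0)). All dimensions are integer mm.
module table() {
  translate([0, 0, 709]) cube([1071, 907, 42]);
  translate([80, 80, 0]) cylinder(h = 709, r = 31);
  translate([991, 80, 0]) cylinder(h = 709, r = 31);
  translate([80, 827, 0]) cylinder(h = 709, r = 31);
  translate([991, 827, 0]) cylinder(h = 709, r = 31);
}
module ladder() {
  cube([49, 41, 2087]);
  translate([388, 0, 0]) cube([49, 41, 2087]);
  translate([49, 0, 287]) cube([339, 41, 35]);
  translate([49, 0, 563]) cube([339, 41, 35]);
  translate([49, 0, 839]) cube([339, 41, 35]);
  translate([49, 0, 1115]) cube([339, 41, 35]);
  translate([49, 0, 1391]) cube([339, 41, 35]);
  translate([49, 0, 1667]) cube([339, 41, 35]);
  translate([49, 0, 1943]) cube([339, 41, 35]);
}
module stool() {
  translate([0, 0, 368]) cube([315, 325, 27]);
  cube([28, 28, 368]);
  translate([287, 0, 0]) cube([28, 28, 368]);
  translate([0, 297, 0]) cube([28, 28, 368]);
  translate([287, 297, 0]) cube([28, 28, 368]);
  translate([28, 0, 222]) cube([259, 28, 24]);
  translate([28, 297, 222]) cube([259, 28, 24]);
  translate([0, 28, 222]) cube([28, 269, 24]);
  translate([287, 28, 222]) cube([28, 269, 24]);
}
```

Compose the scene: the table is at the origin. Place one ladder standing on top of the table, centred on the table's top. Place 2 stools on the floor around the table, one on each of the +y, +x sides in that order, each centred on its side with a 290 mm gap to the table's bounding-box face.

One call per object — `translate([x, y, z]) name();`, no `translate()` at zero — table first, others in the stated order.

table();
translate([317, 433, 751]) ladder();
translate([378, 1197, 0]) stool();
translate([1361, 291, 0]) stool();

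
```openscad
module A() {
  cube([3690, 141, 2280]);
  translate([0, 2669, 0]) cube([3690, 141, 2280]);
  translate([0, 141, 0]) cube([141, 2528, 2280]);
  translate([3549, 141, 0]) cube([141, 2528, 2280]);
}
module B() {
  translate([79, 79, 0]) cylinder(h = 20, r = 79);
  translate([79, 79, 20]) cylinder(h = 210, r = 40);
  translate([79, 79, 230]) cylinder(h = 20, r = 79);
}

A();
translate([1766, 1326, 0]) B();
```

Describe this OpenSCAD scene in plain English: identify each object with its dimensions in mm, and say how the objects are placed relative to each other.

A is the wall frame of a small rectangular building: four walls, each 2280 mm tall and 141 mm thick, enclosing a footprint 3690 mm (x) by 2810 mm (y) outside-to-outside, with no floor or roof. The front and back walls (the −y and +y sides) span the full width; the two side walls fit between them.

B is a spool: two coaxial disc flanges of radius 79 mm and thickness 20 mm, joined by a core cylinder of radius 40 mm and height 210 mm. The lower flange rests on z = 0 and the three cylinders share a vertical axis.

The spool sits inside the house frame, centred.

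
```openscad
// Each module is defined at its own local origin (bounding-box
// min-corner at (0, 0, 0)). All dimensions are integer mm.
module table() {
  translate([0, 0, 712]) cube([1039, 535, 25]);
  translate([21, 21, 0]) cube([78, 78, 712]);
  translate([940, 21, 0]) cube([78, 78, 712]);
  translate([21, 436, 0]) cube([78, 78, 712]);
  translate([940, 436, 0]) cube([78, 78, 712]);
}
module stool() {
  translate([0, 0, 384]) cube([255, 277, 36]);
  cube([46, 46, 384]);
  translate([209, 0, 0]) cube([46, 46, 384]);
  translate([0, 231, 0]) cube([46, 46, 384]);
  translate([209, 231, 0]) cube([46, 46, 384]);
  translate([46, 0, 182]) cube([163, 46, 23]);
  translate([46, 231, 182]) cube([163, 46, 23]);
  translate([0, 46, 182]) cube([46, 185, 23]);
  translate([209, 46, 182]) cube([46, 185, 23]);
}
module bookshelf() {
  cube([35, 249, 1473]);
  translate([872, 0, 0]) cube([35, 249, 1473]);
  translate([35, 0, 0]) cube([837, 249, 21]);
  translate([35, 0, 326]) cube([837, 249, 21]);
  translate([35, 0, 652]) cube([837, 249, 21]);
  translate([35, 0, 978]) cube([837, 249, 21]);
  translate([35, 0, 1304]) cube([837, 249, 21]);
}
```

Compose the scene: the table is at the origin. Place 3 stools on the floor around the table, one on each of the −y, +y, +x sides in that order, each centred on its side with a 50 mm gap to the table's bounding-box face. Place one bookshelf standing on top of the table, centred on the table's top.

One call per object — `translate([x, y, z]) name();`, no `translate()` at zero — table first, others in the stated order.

table();
translate([392, -327, 0]) stool();
translate([392, 585, 0]) stool();
translate([1089, 129, 0]) stool();
translate([66, 143, 737]) bookshelf();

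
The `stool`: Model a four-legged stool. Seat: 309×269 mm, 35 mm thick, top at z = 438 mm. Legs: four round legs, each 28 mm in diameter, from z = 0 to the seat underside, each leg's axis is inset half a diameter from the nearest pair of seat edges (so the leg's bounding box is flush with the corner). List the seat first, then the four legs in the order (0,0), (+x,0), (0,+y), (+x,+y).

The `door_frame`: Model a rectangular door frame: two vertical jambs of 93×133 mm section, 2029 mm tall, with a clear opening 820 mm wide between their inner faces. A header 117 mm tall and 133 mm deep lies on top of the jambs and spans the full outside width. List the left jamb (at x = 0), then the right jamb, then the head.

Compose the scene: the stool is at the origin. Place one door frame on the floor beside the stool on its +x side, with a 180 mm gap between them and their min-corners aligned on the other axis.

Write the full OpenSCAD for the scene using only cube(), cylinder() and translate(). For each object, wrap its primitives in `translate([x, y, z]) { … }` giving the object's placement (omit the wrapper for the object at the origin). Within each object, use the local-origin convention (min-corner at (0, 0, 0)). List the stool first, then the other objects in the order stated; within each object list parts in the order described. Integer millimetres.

translate([0, 0, 403]) cube([309, 269, 35]);
translate([14, 14, 0]) cylinder(h = 403, r = 14);
translate([295, 14, 0]) cylinder(h = 403, r = 14);
translate([14, 255, 0]) cylinder(h = 403, r = 14);
translate([295, 255, 0]) cylinder(h = 403, r = 14);
translate([489, 0, 0]) {
  cube([93, 133, 2029]);
  translate([913, 0, 0]) cube([93, 133, 2029]);
  translate([0, 0, 2029]) cube([1006, 133, 117]);
}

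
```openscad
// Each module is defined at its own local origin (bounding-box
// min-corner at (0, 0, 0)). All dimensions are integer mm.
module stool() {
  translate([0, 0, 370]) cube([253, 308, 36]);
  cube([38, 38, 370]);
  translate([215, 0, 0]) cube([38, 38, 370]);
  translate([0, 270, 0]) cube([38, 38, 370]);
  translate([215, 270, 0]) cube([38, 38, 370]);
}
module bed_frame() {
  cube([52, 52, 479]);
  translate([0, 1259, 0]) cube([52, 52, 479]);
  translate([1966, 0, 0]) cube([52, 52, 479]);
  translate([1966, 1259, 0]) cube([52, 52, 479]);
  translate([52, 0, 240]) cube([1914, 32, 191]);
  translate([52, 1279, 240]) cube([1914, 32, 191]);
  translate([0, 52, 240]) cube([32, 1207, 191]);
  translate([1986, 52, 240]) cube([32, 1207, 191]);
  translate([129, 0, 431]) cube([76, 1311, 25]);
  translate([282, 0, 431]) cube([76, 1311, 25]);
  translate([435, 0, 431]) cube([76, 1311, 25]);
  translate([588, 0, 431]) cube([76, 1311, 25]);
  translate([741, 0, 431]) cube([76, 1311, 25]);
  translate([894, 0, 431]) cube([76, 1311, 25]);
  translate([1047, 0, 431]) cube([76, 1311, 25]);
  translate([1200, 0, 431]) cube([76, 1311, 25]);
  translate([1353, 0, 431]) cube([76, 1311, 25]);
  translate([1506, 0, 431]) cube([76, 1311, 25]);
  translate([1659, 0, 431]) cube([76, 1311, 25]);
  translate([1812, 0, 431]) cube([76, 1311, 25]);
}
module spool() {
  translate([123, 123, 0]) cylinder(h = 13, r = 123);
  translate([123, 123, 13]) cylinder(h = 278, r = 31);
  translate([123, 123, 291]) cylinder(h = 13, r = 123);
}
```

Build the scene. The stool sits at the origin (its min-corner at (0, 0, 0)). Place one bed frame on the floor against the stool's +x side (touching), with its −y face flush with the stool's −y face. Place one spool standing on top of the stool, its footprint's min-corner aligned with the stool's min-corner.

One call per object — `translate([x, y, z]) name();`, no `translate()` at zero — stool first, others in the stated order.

stool();
translate([253, 0, 0]) bed_frame();
translate([0, 0, 406]) spool();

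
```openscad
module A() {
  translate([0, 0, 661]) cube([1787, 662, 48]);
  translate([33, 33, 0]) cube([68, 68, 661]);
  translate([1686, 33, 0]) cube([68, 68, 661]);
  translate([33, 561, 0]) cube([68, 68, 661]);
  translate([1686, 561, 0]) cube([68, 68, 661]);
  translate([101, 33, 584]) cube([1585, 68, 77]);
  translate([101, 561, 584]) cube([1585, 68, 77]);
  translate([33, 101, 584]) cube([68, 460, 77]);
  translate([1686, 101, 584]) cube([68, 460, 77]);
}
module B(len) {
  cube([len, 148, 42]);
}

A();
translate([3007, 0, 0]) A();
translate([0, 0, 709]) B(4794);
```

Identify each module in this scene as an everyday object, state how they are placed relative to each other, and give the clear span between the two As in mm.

Second table starts at x = 3007; first ends at x = 1787; clear span = 3007 − 1787 = 1220 mm.

A is a table. B is a beam. A beam spans the tops of two tables. The clear span between the two tables is 1220 mm.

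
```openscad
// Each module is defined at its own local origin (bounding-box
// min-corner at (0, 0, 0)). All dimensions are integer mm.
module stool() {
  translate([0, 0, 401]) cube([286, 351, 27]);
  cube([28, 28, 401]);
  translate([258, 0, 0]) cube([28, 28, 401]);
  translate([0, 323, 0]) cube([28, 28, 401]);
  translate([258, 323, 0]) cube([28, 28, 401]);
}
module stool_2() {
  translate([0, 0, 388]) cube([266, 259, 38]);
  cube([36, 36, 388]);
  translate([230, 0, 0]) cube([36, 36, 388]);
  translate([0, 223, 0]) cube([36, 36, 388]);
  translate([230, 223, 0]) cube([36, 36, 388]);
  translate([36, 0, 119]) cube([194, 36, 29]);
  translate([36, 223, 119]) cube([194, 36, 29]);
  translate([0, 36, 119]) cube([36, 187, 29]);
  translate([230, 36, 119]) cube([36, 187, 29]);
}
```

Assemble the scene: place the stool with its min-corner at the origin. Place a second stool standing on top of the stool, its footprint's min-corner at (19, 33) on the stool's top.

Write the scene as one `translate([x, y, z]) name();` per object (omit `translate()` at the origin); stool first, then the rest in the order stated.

stool();
translate([19, 33, 428]) stool_2();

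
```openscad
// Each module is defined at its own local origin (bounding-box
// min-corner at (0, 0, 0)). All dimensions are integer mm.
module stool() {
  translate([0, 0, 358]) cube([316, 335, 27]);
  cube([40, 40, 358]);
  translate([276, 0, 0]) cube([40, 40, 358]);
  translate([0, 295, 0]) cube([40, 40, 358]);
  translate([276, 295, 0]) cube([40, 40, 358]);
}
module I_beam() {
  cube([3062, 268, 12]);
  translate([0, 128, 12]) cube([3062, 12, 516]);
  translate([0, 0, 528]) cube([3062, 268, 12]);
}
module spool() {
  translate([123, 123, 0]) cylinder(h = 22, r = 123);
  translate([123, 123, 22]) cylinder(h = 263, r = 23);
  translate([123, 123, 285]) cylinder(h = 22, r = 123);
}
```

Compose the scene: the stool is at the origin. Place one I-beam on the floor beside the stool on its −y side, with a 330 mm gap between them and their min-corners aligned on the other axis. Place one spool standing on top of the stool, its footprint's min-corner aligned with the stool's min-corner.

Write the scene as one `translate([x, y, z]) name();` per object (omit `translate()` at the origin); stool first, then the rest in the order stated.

stool();
translate([0, -598, 0]) I_beam();
translate([0, 0, 385]) spool();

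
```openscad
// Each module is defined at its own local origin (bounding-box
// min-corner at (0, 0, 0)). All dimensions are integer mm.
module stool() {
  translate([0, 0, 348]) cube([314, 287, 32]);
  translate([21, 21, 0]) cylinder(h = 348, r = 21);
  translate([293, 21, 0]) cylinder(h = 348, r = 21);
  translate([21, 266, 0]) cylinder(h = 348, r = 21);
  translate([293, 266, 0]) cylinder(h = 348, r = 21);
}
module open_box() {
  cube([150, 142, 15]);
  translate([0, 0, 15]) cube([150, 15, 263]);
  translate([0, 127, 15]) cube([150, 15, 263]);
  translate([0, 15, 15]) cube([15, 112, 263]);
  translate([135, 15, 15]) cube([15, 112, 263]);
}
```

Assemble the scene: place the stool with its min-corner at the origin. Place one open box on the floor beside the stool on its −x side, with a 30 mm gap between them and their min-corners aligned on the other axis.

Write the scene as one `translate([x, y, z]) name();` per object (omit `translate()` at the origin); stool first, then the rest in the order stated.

stool();
translate([-180, 0, 0]) open_box();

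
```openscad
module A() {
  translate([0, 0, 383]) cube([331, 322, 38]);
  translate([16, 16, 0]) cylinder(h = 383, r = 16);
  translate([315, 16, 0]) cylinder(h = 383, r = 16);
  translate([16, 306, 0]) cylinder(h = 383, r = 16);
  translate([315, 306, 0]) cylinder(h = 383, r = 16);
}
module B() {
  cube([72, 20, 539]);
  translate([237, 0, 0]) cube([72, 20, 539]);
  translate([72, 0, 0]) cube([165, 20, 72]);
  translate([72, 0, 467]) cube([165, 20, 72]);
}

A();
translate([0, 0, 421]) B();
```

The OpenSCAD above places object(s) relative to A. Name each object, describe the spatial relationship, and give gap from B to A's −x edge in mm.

A is a stool. B is a picture frame. The picture frame is on top of the stool. The gap from the picture frame to the stool's −x edge is 0 mm.

The picture frame's min-x is at 0; the stool's min-x is 0; gap = 0 mm.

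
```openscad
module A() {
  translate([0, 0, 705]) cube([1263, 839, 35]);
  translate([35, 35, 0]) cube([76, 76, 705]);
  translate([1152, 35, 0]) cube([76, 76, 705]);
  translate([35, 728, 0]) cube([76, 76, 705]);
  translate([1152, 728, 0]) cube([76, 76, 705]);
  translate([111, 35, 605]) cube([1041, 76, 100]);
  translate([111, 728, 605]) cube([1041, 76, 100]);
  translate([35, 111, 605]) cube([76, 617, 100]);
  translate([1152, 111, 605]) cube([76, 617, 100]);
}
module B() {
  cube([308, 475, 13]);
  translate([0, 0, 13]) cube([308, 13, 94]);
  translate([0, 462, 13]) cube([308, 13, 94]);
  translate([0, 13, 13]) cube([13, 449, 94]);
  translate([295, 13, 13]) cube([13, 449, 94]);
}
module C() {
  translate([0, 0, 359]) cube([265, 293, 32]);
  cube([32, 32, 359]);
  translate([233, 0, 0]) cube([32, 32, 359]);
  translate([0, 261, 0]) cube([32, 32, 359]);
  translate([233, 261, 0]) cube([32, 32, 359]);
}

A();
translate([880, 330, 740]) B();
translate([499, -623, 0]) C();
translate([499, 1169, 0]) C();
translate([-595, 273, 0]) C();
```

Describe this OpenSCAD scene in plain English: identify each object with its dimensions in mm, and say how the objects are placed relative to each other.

A is a table with a 1263×839 mm rectangular top, 35 mm thick, top surface at z = 740 mm, supported by four 76×76 mm square legs, each inset 35 mm from the nearest pair of top edges, running from the floor. Four apron rails, 76 mm thick and 100 mm tall, run between adjacent legs with their top edges flush with the underside of the top and their outer faces flush with the legs' outer faces.

B is an open storage box with external size 308×475×107 mm and wall thickness 13 mm (the base is also 13 mm thick). The base covers the whole footprint; the four walls stand on the base, with the y-facing walls full-width and the x-facing walls fitting between their inner faces.

C is a simple wooden stool: a rectangular seat 265 mm (x) by 293 mm (y), 32 mm thick, top face at z = 391 mm, on four square legs, each 32×32 mm in cross-section. The legs rest on z = 0, each flush with a corner of the seat.

The open box is on top of the table. Three stools sit around the table at the −y, +y, −x sides.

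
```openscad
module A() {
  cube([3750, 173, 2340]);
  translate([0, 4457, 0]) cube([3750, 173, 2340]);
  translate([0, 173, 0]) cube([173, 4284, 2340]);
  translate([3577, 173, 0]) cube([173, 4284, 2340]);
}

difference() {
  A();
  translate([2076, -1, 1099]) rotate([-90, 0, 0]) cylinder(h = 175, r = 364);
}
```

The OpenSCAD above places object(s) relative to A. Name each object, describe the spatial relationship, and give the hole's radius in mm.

A is a house frame. The house frame has a circular hole through its front wall. The hole's radius is 364 mm.

The subtracted cylinder has r = 364 mm.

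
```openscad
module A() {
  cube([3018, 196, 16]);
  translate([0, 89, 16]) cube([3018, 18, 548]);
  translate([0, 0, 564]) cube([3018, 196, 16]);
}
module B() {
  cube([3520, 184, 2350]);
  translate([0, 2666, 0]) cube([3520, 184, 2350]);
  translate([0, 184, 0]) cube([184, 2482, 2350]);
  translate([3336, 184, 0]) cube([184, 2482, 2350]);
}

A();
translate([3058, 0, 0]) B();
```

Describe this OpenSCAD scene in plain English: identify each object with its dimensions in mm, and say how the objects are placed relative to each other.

A is an I-beam lying along x, 3018 mm long. Overall section height 580 mm. Two flanges 196 mm wide (y) and 16 mm thick, one on the floor and one at the top; a web 18 mm thick runs between them, centred on the flange width.

B is the wall frame of a small rectangular building: four walls, each 2350 mm tall and 184 mm thick, enclosing a footprint 3520 mm (x) by 2850 mm (y) outside-to-outside, with no floor or roof. The front and back walls (the −y and +y sides) span the full width; the two side walls fit between them.

The house frame is on the floor beside the I-beam on its +x side.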